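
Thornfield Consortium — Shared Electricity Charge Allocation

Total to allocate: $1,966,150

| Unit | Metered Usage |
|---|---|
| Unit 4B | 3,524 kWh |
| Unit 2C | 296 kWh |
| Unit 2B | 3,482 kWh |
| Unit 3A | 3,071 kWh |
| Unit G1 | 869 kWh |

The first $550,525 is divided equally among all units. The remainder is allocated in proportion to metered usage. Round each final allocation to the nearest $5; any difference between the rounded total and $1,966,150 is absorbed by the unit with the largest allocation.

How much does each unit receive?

$550,525 shared equally gives $110,105 per unit.
Remainder $1,415,625 by metered usage (total 11,242): Unit 4B 443,752.22 → $443,750; Unit 2C 37,273.17 → $37,275; Unit 2B 438,463.46 → $438,465; Unit 3A 386,709.16 → $386,710; Unit G1 109,426.98 → $109,425.
Totals: Unit 4B $110,105 + $443,750 = $553,855; Unit 2C $110,105 + $37,275 = $147,380; Unit 2B $110,105 + $438,465 = $548,570; Unit 3A $110,105 + $386,710 = $496,815; Unit G1 $110,105 + $109,425 = $219,530.

Unit 4B: $553,855 | Unit 2C: $147,380 | Unit 2B: $548,570 | Unit 3A: $496,815 | Unit G1: $219,530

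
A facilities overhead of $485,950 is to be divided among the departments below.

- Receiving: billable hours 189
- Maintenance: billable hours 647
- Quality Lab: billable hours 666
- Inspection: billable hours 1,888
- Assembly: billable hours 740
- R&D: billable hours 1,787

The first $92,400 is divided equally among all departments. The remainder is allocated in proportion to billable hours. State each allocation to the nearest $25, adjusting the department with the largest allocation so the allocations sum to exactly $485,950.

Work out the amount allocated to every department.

Receiving: $27,975 · Maintenance: $58,425 · Quality Lab: $59,700 · Inspection: $140,975 · Assembly: $64,625 · R&D: $134,250

Equal tier: $92,400 ÷ 6 = $15,400 apiece.
Remainder $393,550 by billable hours (total 5,917): Receiving 12,570.72 → $12,575; Maintenance 43,033.10 → $43,025; Quality Lab 44,296.82 → $44,300; Inspection 125,574.18 → $125,575; Assembly 49,218.69 → $49,225; R&D 118,856.49 → $118,850.
Totals: Receiving $15,400 + $12,575 = $27,975; Maintenance $15,400 + $43,025 = $58,425; Quality Lab $15,400 + $44,300 = $59,700; Inspection $15,400 + $125,575 = $140,975; Assembly $15,400 + $49,225 = $64,625; R&D $15,400 + $118,850 = $134,250.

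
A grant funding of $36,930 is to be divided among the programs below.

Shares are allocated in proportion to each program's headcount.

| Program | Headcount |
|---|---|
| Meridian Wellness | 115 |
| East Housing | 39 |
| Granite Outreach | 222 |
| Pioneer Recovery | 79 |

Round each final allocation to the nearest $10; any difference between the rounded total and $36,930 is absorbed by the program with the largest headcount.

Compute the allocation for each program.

Meridian Wellness: $9,330 · East Housing: $3,170 · Granite Outreach: $18,020 · Pioneer Recovery: $6,410

Combined headcount = 115 + 39 + 222 + 79 = 455.
Unrounded shares: Meridian Wellness 9,333.96; East Housing 3,165.43; Granite Outreach 18,018.59; Pioneer Recovery 6,412.02.
After rounding ($10): Meridian Wellness $9,330; East Housing $3,170; Granite Outreach $18,020; Pioneer Recovery $6,410. Sum = $36,930.
Sum already equals the total — no adjustment.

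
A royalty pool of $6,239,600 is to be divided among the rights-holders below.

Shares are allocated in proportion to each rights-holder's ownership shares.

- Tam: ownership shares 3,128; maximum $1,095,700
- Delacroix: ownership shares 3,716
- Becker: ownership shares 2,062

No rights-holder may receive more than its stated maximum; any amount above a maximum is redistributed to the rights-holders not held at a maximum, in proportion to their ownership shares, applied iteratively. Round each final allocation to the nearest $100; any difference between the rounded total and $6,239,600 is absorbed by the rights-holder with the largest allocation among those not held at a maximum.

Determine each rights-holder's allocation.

Sum of ownership shares: 8,906.
Unconstrained shares: Tam 2,191,496.61; Delacroix 2,603,453.13; Becker 1,444,650.26.
Cap binds for Tam ($1,095,700); remaining pool $5,143,900 reallocated over remaining ownership shares 5,778.
Redistributed shares: Delacroix 3,308,191.83 → $3,308,200; Becker 1,835,708.17 → $1,835,700.

Tam: $1,095,700 · Delacroix: $3,308,200 · Becker: $1,835,700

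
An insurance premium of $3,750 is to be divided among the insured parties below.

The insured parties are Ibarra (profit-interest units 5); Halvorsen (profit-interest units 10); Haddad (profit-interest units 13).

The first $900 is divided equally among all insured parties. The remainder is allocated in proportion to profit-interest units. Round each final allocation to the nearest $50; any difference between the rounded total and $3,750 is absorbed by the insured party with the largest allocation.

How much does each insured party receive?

Ibarra: $800 | Halvorsen: $1,300 | Haddad: $1,650

Equal tier: $900 ÷ 3 = $300 apiece.
Remainder $2,850 by profit-interest units (total 28): Ibarra 508.93 → $500; Halvorsen 1,017.86 → $1,000; Haddad 1,323.21 → $1,300.
Rounding difference +$50 on remainder applied to Haddad.
Totals: Ibarra $300 + $500 = $800; Halvorsen $300 + $1,000 = $1,300; Haddad $300 + $1,350 = $1,650.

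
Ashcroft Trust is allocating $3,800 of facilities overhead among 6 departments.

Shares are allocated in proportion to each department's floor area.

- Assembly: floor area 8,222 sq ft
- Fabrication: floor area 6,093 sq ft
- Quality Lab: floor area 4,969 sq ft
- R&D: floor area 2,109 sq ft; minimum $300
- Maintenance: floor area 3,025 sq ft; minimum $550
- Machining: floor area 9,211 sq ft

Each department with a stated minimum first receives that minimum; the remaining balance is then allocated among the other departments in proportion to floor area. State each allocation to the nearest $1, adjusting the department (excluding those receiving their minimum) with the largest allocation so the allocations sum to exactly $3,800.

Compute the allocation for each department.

Guaranteed amounts: R&D $300; Maintenance $550. Remaining pool $2,950.
Remaining pool split over remaining floor area 28,495: Assembly 851.20 → $851; Fabrication 630.79 → $631; Quality Lab 514.43 → $514; Machining 953.59 → $954.

Assembly: $851; Fabrication: $631; Quality Lab: $514; R&D: $300; Maintenance: $550; Machining: $954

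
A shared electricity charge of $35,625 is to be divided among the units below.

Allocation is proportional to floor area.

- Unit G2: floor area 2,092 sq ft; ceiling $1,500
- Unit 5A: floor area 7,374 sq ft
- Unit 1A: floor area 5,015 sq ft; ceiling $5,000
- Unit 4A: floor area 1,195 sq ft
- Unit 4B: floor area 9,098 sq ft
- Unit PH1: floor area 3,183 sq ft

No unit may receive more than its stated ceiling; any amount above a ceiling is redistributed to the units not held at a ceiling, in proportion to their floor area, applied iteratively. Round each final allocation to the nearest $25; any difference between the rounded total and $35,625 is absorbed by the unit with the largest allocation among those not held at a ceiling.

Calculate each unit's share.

Floor area total: 27,957.
Unconstrained shares: Unit G2 2,665.79; Unit 5A 9,396.53; Unit 1A 6,390.51; Unit 4A 1,522.76; Unit 4B 11,593.38; Unit PH1 4,056.03.
Cap binds for Unit G2 ($1,500), Unit 1A ($5,000); balance $29,125 reallocated over remaining floor area 20,850.
Remaining shares: Unit 5A 10,300.61 → $10,300; Unit 4A 1,669.27 → $1,675; Unit 4B 12,708.84 → $12,700; Unit PH1 4,446.28 → $4,450.

Unit G2: $1,500 · Unit 5A: $10,300 · Unit 1A: $5,000 · Unit 4A: $1,675 · Unit 4B: $12,700 · Unit PH1: $4,450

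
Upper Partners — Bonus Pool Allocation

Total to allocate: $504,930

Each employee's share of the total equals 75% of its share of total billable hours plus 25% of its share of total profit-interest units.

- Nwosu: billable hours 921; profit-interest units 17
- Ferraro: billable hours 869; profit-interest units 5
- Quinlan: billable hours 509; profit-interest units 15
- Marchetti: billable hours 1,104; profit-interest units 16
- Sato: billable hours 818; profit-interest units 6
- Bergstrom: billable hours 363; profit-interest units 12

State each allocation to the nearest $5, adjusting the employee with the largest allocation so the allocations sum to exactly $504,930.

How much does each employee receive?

Nwosu: $106,310 | Ferraro: $80,680 | Quinlan: $68,720 | Marchetti: $119,650 | Sato: $78,245 | Bergstrom: $51,325

Totals — billable hours 4,584, profit-interest units 71.
Blended shares (75% billable hours + 25% profit-interest units): Nwosu 0.2105; Ferraro 0.1598; Quinlan 0.1361; Marchetti 0.2370; Sato 0.1550; Bergstrom 0.1016.
Pro-rata amounts: Nwosu 106,311.16; Ferraro 80,680.22; Quinlan 68,718.80; Marchetti 119,651.39; Sato 78,244.88; Bergstrom 51,323.55.
After rounding ($5): Nwosu $106,310; Ferraro $80,680; Quinlan $68,720; Marchetti $119,650; Sato $78,245; Bergstrom $51,325. Sum = $504,930.
No rounding difference to absorb.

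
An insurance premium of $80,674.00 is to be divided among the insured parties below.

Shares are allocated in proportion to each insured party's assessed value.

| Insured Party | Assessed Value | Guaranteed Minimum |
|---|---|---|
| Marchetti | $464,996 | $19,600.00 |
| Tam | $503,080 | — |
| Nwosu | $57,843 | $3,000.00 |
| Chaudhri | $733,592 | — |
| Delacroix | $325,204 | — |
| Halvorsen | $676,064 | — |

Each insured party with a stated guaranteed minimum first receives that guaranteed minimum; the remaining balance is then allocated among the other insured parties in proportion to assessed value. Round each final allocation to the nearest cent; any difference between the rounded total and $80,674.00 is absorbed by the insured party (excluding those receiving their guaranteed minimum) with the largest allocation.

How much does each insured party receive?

Marchetti: $19,600.00 · Tam: $13,054.80 · Nwosu: $3,000.00 · Chaudhri: $19,036.54 · Delacroix: $8,438.96 · Halvorsen: $17,543.70

Minimums first: Marchetti $19,600.00; Nwosu $3,000.00. Balance $58,074.00.
Balance split over remaining assessed value 2,237,940: Tam 13,054.8039 → $13,054.80; Chaudhri 19,036.5344 → $19,036.53; Delacroix 8,438.9649 → $8,438.96; Halvorsen 17,543.6968 → $17,543.70.
Rounding difference +$0.01 applied to Chaudhri → $19,036.54.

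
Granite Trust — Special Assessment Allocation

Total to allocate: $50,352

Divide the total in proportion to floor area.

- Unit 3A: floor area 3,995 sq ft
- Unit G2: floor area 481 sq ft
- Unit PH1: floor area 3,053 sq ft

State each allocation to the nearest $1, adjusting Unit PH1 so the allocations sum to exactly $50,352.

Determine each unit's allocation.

Unit 3A: $26,718 · Unit G2: $3,217 · Unit PH1: $20,417

Total floor area = 7,529.
Pro-rata amounts: Unit 3A 3,995/7,529 × $50,352 = 26,717.52; Unit G2 481/7,529 × $50,352 = 3,216.80; Unit PH1 3,053/7,529 × $50,352 = 20,417.67.
After rounding ($1): Unit 3A $26,718; Unit G2 $3,217; Unit PH1 $20,418. Sum = $50,353.
Difference $50,352 − $50,353 = −$1 applied to Unit PH1: Unit PH1 becomes $20,417.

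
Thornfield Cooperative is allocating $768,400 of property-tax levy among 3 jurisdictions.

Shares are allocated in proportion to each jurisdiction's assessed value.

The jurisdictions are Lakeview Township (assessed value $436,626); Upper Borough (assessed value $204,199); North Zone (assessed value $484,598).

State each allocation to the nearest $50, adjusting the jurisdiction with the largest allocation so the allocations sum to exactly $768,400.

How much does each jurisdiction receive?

Lakeview Township: $298,100; Upper Borough: $139,400; North Zone: $330,900

Total assessed value = 1,125,423.
Unrounded shares: Lakeview Township 436,626/1,125,423 × $768,400 = 298,113.17; Upper Borough 204,199/1,125,423 × $768,400 = 139,420.03; North Zone 484,598/1,125,423 × $768,400 = 330,866.80.
After rounding ($50): Lakeview Township $298,100; Upper Borough $139,400; North Zone $330,850. Sum = $768,350.
Difference $768,400 − $768,350 = +$50 applied to largest allocation (North Zone): North Zone becomes $330,900.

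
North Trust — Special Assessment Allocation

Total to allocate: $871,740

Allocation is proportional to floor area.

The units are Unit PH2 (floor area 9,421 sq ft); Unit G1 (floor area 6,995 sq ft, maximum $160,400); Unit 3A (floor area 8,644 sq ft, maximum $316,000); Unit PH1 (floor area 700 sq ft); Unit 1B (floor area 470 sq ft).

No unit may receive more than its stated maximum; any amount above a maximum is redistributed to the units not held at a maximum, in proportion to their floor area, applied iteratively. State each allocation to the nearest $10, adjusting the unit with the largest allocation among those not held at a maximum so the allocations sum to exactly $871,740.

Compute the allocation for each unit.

Combined floor area = 26,230.
Pro-rata shares before constraints: Unit PH2 313,101.89; Unit G1 232,475.08; Unit 3A 287,278.71; Unit PH1 23,264.13; Unit 1B 15,620.20.
Cap binds for Unit G1 ($160,400); balance $711,340 reallocated over remaining floor area 19,235.
Cap binds for Unit 3A ($316,000); balance $395,340 reallocated over remaining floor area 10,591.
Redistributed shares: Unit PH2 351,666.33 → $351,670; Unit PH1 26,129.54 → $26,130; Unit 1B 17,544.12 → $17,540.

Unit PH2: $351,670 · Unit G1: $160,400 · Unit 3A: $316,000 · Unit PH1: $26,130 · Unit 1B: $17,540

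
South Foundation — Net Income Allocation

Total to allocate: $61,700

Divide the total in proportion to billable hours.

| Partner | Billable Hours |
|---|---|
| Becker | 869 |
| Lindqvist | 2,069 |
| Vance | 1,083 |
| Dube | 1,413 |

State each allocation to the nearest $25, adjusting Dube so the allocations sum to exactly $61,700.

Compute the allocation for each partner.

Becker: $9,875 | Lindqvist: $23,500 | Vance: $12,300 | Dube: $16,025

Billable hours total: 5,434.
Raw shares: Becker 869/5,434 × $61,700 = 9,867.00; Lindqvist 2,069/5,434 × $61,700 = 23,492.33; Vance 1,083/5,434 × $61,700 = 12,296.85; Dube 1,413/5,434 × $61,700 = 16,043.82.
At nearest $25: Becker $9,875; Lindqvist $23,500; Vance $12,300; Dube $16,050. Sum = $61,725.
Difference $61,700 − $61,725 = −$25 applied to Dube: Dube becomes $16,025.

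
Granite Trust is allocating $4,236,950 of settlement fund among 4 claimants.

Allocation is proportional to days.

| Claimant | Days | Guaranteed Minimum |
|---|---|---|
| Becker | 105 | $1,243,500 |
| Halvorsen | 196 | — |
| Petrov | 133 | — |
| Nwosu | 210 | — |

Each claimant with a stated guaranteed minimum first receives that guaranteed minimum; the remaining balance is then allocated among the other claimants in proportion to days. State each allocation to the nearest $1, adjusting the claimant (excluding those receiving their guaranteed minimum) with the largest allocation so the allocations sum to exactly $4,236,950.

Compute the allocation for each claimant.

Becker: $1,243,500; Halvorsen: $1,088,527; Petrov: $738,644; Nwosu: $1,166,279

Guaranteed amounts: Becker $1,243,500. Remaining pool $2,993,450.
Remaining pool split over remaining days 539: Halvorsen 1,088,527.27 → $1,088,527; Petrov 738,643.51 → $738,644; Nwosu 1,166,279.22 → $1,166,279.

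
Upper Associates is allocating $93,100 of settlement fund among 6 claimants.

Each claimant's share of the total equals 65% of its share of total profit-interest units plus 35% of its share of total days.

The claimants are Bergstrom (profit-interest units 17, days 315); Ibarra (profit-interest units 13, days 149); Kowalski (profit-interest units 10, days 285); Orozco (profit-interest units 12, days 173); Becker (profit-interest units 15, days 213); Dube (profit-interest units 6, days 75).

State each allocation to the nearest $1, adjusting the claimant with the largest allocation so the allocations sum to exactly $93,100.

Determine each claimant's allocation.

Profit-interest units total 73; days total 1,210.
Blended shares (65% profit-interest units + 35% days): Bergstrom 0.2425; Ibarra 0.1589; Kowalski 0.1715; Orozco 0.1569; Becker 0.1952; Dube 0.0751.
Raw shares: Bergstrom 22,575.41; Ibarra 14,789.18; Kowalski 15,964.71; Orozco 14,606.52; Becker 18,170.63; Dube 6,993.57.
After rounding ($1): Bergstrom $22,575; Ibarra $14,789; Kowalski $15,965; Orozco $14,607; Becker $18,171; Dube $6,994. Sum = $93,101.
Difference $93,100 − $93,101 = −$1 applied to largest allocation (Bergstrom): Bergstrom becomes $22,574.

Bergstrom: $22,574 · Ibarra: $14,789 · Kowalski: $15,965 · Orozco: $14,607 · Becker: $18,171 · Dube: $6,994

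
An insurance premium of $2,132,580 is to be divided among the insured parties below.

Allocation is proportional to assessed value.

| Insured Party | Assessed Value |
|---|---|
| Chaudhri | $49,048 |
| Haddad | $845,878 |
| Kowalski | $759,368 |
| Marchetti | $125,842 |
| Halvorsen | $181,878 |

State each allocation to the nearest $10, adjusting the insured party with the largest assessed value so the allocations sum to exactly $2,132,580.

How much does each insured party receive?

Combined assessed value = 1,962,014.
Proportional shares: Chaudhri 49,048/1,962,014 × $2,132,580 = 53,311.95; Haddad 845,878/1,962,014 × $2,132,580 = 919,413.68; Kowalski 759,368/1,962,014 × $2,132,580 = 825,383.00; Marchetti 125,842/1,962,014 × $2,132,580 = 136,781.97; Halvorsen 181,878/1,962,014 × $2,132,580 = 197,689.41.
At nearest $10: Chaudhri $53,310; Haddad $919,410; Kowalski $825,380; Marchetti $136,780; Halvorsen $197,690. Sum = $2,132,570.
Difference $2,132,580 − $2,132,570 = +$10 applied to largest assessed value (Haddad): Haddad becomes $919,420.

Chaudhri: $53,310 | Haddad: $919,420 | Kowalski: $825,380 | Marchetti: $136,780 | Halvorsen: $197,690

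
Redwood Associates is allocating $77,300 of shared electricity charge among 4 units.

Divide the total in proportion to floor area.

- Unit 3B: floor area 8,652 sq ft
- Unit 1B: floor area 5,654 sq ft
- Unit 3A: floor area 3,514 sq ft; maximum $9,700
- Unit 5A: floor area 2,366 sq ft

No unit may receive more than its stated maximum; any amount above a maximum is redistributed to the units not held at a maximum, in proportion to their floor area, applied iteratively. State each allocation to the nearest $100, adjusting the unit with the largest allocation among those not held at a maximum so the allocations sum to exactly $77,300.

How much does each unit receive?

Unit 3B: $35,100 | Unit 1B: $22,900 | Unit 3A: $9,700 | Unit 5A: $9,600

Combined floor area = 20,186.
Pro-rata shares before constraints: Unit 3B 33,131.85; Unit 1B 21,651.35; Unit 3A 13,456.46; Unit 5A 9,060.33.
Capped: Unit 3A ($9,700); remaining pool $67,600 reallocated over remaining floor area 16,672.
Remaining shares: Unit 3B 35,081.29 → $35,100; Unit 1B 22,925.29 → $22,900; Unit 5A 9,593.43 → $9,600.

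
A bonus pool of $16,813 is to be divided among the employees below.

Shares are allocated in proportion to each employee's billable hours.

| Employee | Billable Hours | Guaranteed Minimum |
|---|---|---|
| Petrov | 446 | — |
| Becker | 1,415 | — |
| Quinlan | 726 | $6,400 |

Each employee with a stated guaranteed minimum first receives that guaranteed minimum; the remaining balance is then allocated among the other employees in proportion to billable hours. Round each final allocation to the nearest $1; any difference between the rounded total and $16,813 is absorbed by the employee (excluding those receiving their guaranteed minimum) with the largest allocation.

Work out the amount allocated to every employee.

Fund the minimums — Quinlan $6,400. Balance $10,413.
Balance split over remaining billable hours 1,861: Petrov 2,495.54 → $2,496; Becker 7,917.46 → $7,917.

Petrov: $2,496 | Becker: $7,917 | Quinlan: $6,400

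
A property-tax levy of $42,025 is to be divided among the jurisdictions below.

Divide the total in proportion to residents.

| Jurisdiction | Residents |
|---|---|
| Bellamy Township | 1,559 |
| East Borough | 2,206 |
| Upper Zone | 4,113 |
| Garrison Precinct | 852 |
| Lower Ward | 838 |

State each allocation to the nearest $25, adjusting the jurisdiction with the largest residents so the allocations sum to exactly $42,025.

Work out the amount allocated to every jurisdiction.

Bellamy Township: $6,850 · East Borough: $9,700 · Upper Zone: $18,050 · Garrison Precinct: $3,750 · Lower Ward: $3,675

Sum of residents: 1,559 + 2,206 + 4,113 + 852 + 838 = 9,568.
Raw shares: Bellamy Township 6,847.51; East Borough 9,689.29; Upper Zone 18,065.30; Garrison Precinct 3,742.19; Lower Ward 3,680.70.
After rounding ($25): Bellamy Township $6,850; East Borough $9,700; Upper Zone $18,075; Garrison Precinct $3,750; Lower Ward $3,675. Sum = $42,050.
Difference $42,025 − $42,050 = −$25 applied to largest residents (Upper Zone): Upper Zone becomes $18,050.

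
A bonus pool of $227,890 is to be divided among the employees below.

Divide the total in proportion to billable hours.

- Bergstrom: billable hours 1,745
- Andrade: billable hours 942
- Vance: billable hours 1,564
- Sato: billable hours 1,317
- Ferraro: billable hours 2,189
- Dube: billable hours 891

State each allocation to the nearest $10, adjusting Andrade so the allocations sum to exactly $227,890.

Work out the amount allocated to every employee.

Bergstrom: $45,980 | Andrade: $24,830 | Vance: $41,210 | Sato: $34,710 | Ferraro: $57,680 | Dube: $23,480

Total billable hours = 8,648.
Pro-rata amounts: Bergstrom 1,745/8,648 × $227,890 = 45,983.82; Andrade 942/8,648 × $227,890 = 24,823.36; Vance 1,564/8,648 × $227,890 = 41,214.15; Sato 1,317/8,648 × $227,890 = 34,705.26; Ferraro 2,189/8,648 × $227,890 = 57,684.00; Dube 891/8,648 × $227,890 = 23,479.42.
Rounded to nearest $10: Bergstrom $45,980; Andrade $24,820; Vance $41,210; Sato $34,710; Ferraro $57,680; Dube $23,480. Sum = $227,880.
Difference $227,890 − $227,880 = +$10 applied to Andrade: Andrade becomes $24,830.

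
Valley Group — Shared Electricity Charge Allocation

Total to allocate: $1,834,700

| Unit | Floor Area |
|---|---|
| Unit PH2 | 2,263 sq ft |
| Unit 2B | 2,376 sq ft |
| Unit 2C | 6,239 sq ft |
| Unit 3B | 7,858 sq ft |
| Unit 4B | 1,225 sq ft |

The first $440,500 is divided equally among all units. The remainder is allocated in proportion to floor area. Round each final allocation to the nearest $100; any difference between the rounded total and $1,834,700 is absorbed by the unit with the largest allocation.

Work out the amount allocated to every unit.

First tranche $440,500 split equally: $88,100 each.
Remainder $1,394,200 by floor area (total 19,961): Unit PH2 158,061.95 → $158,100; Unit 2B 165,954.57 → $166,000; Unit 2C 435,770.44 → $435,800; Unit 3B 548,851.44 → $548,900; Unit 4B 85,561.60 → $85,600.
Rounding difference −$200 on remainder applied to Unit 3B.
Totals: Unit PH2 $88,100 + $158,100 = $246,200; Unit 2B $88,100 + $166,000 = $254,100; Unit 2C $88,100 + $435,800 = $523,900; Unit 3B $88,100 + $548,700 = $636,800; Unit 4B $88,100 + $85,600 = $173,700.

Unit PH2: $246,200 · Unit 2B: $254,100 · Unit 2C: $523,900 · Unit 3B: $636,800 · Unit 4B: $173,700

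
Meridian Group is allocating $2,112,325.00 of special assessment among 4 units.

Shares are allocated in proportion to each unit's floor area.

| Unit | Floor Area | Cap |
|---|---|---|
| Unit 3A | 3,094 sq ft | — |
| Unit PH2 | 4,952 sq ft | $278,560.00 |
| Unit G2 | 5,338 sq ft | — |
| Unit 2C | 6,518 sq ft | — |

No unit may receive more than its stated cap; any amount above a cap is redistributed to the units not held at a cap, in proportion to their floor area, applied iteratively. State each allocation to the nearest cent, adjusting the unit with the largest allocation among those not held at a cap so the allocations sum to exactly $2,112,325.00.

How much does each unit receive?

Unit 3A: $379,509.63; Unit PH2: $278,560.00; Unit G2: $654,758.37; Unit 2C: $799,497.00

Total floor area = 19,902.
Unconstrained shares: Unit 3A 328,385.7678; Unit PH2 525,587.0465; Unit G2 566,555.6653; Unit 2C 691,796.5205.
Held at cap: Unit PH2 ($278,560.00); residual $1,833,765.00 reallocated over remaining floor area 14,950.
Shares after redistribution: Unit 3A 379,509.6261 → $379,509.63; Unit G2 654,758.3659 → $654,758.37; Unit 2C 799,497.0080 → $799,497.01.
Rounding difference −$0.01 applied to Unit 2C → $799,497.00.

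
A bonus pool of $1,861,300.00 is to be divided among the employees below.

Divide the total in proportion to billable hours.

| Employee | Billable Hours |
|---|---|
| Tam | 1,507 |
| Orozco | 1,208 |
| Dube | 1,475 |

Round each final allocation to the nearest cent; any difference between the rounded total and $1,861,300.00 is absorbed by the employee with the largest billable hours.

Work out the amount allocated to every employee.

Tam: $669,446.08; Orozco: $536,623.01; Dube: $655,230.91

Sum of billable hours: 1,507 + 1,208 + 1,475 = 4,190.
Raw shares: Tam 669,446.0859; Orozco 536,623.0072; Dube 655,230.9069.
Rounded to nearest cent: Tam $669,446.09; Orozco $536,623.01; Dube $655,230.91. Sum = $1,861,300.01.
Difference $1,861,300.00 − $1,861,300.01 = −$0.01 applied to largest billable hours (Tam): Tam becomes $669,446.08.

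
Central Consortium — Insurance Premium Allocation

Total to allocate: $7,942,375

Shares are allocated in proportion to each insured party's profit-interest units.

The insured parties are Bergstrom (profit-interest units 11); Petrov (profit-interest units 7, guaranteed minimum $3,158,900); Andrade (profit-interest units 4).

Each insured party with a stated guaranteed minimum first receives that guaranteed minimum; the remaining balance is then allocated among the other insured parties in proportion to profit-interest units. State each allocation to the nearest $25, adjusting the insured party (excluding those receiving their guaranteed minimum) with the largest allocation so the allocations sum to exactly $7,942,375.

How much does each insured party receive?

Guaranteed amounts: Petrov $3,158,900. Balance $4,783,475.
Balance split over remaining profit-interest units 15: Bergstrom 3,507,881.67 → $3,507,875; Andrade 1,275,593.33 → $1,275,600.

Bergstrom: $3,507,875 | Petrov: $3,158,900 | Andrade: $1,275,600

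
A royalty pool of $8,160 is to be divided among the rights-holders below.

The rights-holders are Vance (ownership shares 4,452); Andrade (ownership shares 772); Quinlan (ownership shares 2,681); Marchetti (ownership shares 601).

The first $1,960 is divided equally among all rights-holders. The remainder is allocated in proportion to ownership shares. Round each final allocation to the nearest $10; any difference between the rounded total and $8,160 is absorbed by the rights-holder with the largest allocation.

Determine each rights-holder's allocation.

First tranche $1,960 split equally: $490 each.
Remainder $6,200 by ownership shares (total 8,506): Vance 3,245.05 → $3,250; Andrade 562.71 → $560; Quinlan 1,954.17 → $1,950; Marchetti 438.07 → $440.
Totals: Vance $490 + $3,250 = $3,740; Andrade $490 + $560 = $1,050; Quinlan $490 + $1,950 = $2,440; Marchetti $490 + $440 = $930.

Vance: $3,740; Andrade: $1,050; Quinlan: $2,440; Marchetti: $930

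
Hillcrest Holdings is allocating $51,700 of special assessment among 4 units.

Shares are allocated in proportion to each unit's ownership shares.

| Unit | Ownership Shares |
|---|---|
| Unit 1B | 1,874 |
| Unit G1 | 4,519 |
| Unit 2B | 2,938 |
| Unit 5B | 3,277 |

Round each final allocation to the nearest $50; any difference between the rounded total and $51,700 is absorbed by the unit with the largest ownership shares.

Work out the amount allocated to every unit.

Unit 1B: $7,700; Unit G1: $18,500; Unit 2B: $12,050; Unit 5B: $13,450

Total ownership shares = 12,608.
Unrounded shares: Unit 1B 1,874/12,608 × $51,700 = 7,684.47; Unit G1 4,519/12,608 × $51,700 = 18,530.48; Unit 2B 2,938/12,608 × $51,700 = 12,047.48; Unit 5B 3,277/12,608 × $51,700 = 13,437.57.
At nearest $50: Unit 1B $7,700; Unit G1 $18,550; Unit 2B $12,050; Unit 5B $13,450. Sum = $51,750.
Difference $51,700 − $51,750 = −$50 applied to largest ownership shares (Unit G1): Unit G1 becomes $18,500.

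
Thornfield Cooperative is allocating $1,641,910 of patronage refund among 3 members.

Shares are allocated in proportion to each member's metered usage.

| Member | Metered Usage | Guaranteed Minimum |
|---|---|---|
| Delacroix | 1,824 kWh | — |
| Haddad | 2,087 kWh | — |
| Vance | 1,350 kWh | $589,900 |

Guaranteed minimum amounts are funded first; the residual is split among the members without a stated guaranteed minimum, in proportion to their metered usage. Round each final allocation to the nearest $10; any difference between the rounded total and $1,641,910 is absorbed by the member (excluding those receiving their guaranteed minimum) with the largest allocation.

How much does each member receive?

Guaranteed amounts: Vance $589,900. Remaining pool $1,052,010.
Remaining pool split over remaining metered usage 3,911: Delacroix 490,633.15 → $490,630; Haddad 561,376.85 → $561,380.

Delacroix: $490,630 · Haddad: $561,380 · Vance: $589,900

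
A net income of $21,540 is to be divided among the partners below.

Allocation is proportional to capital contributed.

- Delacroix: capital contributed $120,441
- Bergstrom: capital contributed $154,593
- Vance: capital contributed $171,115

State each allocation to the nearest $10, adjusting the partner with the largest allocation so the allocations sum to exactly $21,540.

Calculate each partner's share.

Capital contributed total: 446,149.
Proportional shares: Delacroix 120,441/446,149 × $21,540 = 5,814.87; Bergstrom 154,593/446,149 × $21,540 = 7,463.72; Vance 171,115/446,149 × $21,540 = 8,261.40.
At nearest $10: Delacroix $5,810; Bergstrom $7,460; Vance $8,260. Sum = $21,530.
Difference $21,540 − $21,530 = +$10 applied to largest allocation (Vance): Vance becomes $8,270.

Delacroix: $5,810; Bergstrom: $7,460; Vance: $8,270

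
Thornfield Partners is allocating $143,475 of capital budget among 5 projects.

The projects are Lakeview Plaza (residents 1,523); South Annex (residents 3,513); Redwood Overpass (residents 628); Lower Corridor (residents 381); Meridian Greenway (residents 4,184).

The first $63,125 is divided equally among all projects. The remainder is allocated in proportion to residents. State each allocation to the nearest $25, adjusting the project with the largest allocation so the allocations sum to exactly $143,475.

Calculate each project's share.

Lakeview Plaza: $24,600; South Annex: $40,225; Redwood Overpass: $17,550; Lower Corridor: $15,625; Meridian Greenway: $45,475

Equal tier: $63,125 ÷ 5 = $12,625 apiece.
Remainder $80,350 by residents (total 10,229): Lakeview Plaza 11,963.34 → $11,975; South Annex 27,595.03 → $27,600; Redwood Overpass 4,933.01 → $4,925; Lower Corridor 2,992.80 → $3,000; Meridian Greenway 32,865.81 → $32,875.
Rounding difference −$25 on remainder applied to Meridian Greenway.
Totals: Lakeview Plaza $12,625 + $11,975 = $24,600; South Annex $12,625 + $27,600 = $40,225; Redwood Overpass $12,625 + $4,925 = $17,550; Lower Corridor $12,625 + $3,000 = $15,625; Meridian Greenway $12,625 + $32,850 = $45,475.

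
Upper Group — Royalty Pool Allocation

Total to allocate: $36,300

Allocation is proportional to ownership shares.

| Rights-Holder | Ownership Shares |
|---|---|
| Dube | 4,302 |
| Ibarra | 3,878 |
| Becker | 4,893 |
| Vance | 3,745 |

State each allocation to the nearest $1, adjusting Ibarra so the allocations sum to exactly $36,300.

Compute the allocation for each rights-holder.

Dube: $9,285 · Ibarra: $8,371 · Becker: $10,561 · Vance: $8,083

Ownership shares total: 16,818.
Unrounded shares: Dube 4,302/16,818 × $36,300 = 9,285.44; Ibarra 3,878/16,818 × $36,300 = 8,370.28; Becker 4,893/16,818 × $36,300 = 10,561.06; Vance 3,745/16,818 × $36,300 = 8,083.21.
Rounded to nearest $1: Dube $9,285; Ibarra $8,370; Becker $10,561; Vance $8,083. Sum = $36,299.
Difference $36,300 − $36,299 = +$1 applied to Ibarra: Ibarra becomes $8,371.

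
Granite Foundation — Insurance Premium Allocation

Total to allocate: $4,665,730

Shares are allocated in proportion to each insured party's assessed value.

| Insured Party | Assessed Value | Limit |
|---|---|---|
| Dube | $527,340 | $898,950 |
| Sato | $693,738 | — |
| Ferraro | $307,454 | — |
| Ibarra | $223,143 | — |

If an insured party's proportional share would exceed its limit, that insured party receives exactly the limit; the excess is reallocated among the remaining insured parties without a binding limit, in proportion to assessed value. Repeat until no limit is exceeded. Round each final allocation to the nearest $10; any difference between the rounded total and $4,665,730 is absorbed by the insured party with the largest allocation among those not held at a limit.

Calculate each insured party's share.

Combined assessed value = 1,751,675.
Proportional shares (ignoring caps): Dube 1,404,613.33; Sato 1,847,828.05; Ferraro 818,928.94; Ibarra 594,359.68.
Held at cap: Dube ($898,950); remaining pool $3,766,780 reallocated over remaining assessed value 1,224,335.
Shares after redistribution: Sato 2,134,349.20 → $2,134,350; Ferraro 945,910.70 → $945,910; Ibarra 686,520.10 → $686,520.

Dube: $898,950; Sato: $2,134,350; Ferraro: $945,910; Ibarra: $686,520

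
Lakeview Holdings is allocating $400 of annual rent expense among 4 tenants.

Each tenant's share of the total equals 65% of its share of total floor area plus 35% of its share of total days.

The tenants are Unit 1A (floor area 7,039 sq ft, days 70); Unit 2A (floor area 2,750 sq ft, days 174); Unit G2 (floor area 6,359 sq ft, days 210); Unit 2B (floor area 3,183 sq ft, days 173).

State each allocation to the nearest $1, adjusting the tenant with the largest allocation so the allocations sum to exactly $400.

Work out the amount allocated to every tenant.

Floor area total 19,331; days total 627.
Combined weights (65% floor area + 35% days): Unit 1A 0.2758; Unit 2A 0.1896; Unit G2 0.3310; Unit 2B 0.2036.
Proportional shares: Unit 1A 110.30; Unit 2A 75.84; Unit G2 132.42; Unit 2B 81.44.
After rounding ($1): Unit 1A $110; Unit 2A $76; Unit G2 $132; Unit 2B $81. Sum = $399.
Difference $400 − $399 = +$1 applied to largest allocation (Unit G2): Unit G2 becomes $133.

Unit 1A: $110; Unit 2A: $76; Unit G2: $133; Unit 2B: $81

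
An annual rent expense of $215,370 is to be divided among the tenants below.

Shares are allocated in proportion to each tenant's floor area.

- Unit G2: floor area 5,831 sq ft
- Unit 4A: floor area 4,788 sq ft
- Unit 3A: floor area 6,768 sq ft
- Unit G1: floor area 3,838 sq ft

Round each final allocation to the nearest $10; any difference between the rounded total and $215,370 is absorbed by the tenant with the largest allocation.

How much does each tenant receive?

Unit G2: $59,170 | Unit 4A: $48,580 | Unit 3A: $68,680 | Unit G1: $38,940

Total floor area = 21,225.
Proportional shares: Unit G2 5,831/21,225 × $215,370 = 59,167.14; Unit 4A 4,788/21,225 × $215,370 = 48,583.82; Unit 3A 6,768/21,225 × $215,370 = 68,674.87; Unit G1 3,838/21,225 × $215,370 = 38,944.17.
After rounding ($10): Unit G2 $59,170; Unit 4A $48,580; Unit 3A $68,670; Unit G1 $38,940. Sum = $215,360.
Difference $215,370 − $215,360 = +$10 applied to largest allocation (Unit 3A): Unit 3A becomes $68,680.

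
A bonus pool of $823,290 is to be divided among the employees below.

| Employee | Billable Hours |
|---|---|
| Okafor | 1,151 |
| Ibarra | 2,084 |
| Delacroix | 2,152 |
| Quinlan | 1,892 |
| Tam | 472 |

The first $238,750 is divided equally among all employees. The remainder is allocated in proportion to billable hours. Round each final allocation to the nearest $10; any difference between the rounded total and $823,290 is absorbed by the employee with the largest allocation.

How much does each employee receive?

Equal tier: $238,750 ÷ 5 = $47,750 apiece.
Remainder $584,540 by billable hours (total 7,751): Okafor 86,802.42 → $86,800; Ibarra 157,164.41 → $157,160; Delacroix 162,292.62 → $162,290; Quinlan 142,684.77 → $142,680; Tam 35,595.78 → $35,600.
Rounding difference +$10 on remainder applied to Delacroix.
Totals: Okafor $47,750 + $86,800 = $134,550; Ibarra $47,750 + $157,160 = $204,910; Delacroix $47,750 + $162,300 = $210,050; Quinlan $47,750 + $142,680 = $190,430; Tam $47,750 + $35,600 = $83,350.

Okafor: $134,550; Ibarra: $204,910; Delacroix: $210,050; Quinlan: $190,430; Tam: $83,350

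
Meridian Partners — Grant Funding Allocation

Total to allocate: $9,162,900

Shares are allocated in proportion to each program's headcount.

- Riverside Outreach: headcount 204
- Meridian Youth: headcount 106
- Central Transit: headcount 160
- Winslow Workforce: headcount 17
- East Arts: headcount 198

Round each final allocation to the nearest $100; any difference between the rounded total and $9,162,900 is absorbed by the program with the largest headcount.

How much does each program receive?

Riverside Outreach: $2,728,900 · Meridian Youth: $1,417,900 · Central Transit: $2,140,200 · Winslow Workforce: $227,400 · East Arts: $2,648,500

Combined headcount = 685.
Raw shares: Riverside Outreach 204/685 × $9,162,900 = 2,728,805.26; Meridian Youth 106/685 × $9,162,900 = 1,417,908.61; Central Transit 160/685 × $9,162,900 = 2,140,239.42; Winslow Workforce 17/685 × $9,162,900 = 227,400.44; East Arts 198/685 × $9,162,900 = 2,648,546.28.
After rounding ($100): Riverside Outreach $2,728,800; Meridian Youth $1,417,900; Central Transit $2,140,200; Winslow Workforce $227,400; East Arts $2,648,500. Sum = $9,162,800.
Difference $9,162,900 − $9,162,800 = +$100 applied to largest headcount (Riverside Outreach): Riverside Outreach becomes $2,728,900.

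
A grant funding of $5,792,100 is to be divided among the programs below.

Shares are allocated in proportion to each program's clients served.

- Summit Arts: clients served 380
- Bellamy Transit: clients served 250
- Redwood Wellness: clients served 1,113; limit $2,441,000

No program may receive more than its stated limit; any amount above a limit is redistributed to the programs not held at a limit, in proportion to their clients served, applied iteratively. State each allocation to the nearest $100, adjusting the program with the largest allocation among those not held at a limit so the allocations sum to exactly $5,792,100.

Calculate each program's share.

Summit Arts: $2,021,300; Bellamy Transit: $1,329,800; Redwood Wellness: $2,441,000

Clients served total: 1,743.
Proportional shares (ignoring caps): Summit Arts 1,262,764.20; Bellamy Transit 830,765.92; Redwood Wellness 3,698,569.88.
Held at cap: Redwood Wellness ($2,441,000); remaining pool $3,351,100 reallocated over remaining clients served 630.
Shares after redistribution: Summit Arts 2,021,298.41 → $2,021,300; Bellamy Transit 1,329,801.59 → $1,329,800.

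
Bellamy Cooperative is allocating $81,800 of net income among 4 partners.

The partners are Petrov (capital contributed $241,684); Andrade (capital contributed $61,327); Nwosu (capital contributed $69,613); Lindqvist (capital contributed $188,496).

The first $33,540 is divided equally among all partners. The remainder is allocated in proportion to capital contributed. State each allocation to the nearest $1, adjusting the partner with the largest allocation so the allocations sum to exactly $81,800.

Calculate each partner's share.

Petrov: $29,171 | Andrade: $13,660 | Nwosu: $14,372 | Lindqvist: $24,597

$33,540 shared equally gives $8,385 per partner.
Remainder $48,260 by capital contributed (total 561,120): Petrov 20,786.41 → $20,786; Andrade 5,274.52 → $5,275; Nwosu 5,987.17 → $5,987; Lindqvist 16,211.89 → $16,212.
Totals: Petrov $8,385 + $20,786 = $29,171; Andrade $8,385 + $5,275 = $13,660; Nwosu $8,385 + $5,987 = $14,372; Lindqvist $8,385 + $16,212 = $24,597.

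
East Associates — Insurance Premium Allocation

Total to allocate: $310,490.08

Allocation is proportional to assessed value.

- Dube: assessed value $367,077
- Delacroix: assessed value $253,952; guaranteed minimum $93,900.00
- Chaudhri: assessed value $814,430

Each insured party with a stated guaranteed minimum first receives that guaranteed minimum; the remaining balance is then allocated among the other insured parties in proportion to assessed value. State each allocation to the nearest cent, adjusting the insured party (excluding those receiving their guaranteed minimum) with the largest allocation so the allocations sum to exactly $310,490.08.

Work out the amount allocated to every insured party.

Dube: $67,291.38 | Delacroix: $93,900.00 | Chaudhri: $149,298.70

Minimums first: Delacroix $93,900.00. Residual $216,590.08.
Residual split over remaining assessed value 1,181,507: Dube 67,291.3802 → $67,291.38; Chaudhri 149,298.6998 → $149,298.70.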